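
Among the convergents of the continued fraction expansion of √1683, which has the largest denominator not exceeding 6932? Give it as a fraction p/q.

√1683 = [41; 41, 82, …] (period length 2).
Convergents:
  p_0/q_0 = 41/1
  p_1/q_1 = 1682/41
  p_2/q_2 = 137965/3363
  p_3/q_3 = 5658247/137924
q_2 = 3363 ≤ 6932 < 137924 = q_3, so the answer is 137965/3363.

137965/3363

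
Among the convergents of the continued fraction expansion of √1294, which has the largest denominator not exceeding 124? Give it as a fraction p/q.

1295/36

√1294 = [35; 1, 34, 1, 70, …] (period length 4).
Convergents:
  p_0/q_0 = 35/1
  p_1/q_1 = 36/1
  p_2/q_2 = 1259/35
  p_3/q_3 = 1295/36
  p_4/q_4 = 91909/2555
q_3 = 36 ≤ 124 < 2555 = q_4, so the answer is 1295/36.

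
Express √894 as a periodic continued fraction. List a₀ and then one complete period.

a₀ = ⌊√894⌋ = 29.
With m₀=0, d₀=1 and mₖ₊₁ = dₖaₖ − mₖ, dₖ₊₁ = (n − mₖ₊₁²)/dₖ, aₖ₊₁ = ⌊(a₀+mₖ₊₁)/dₖ₊₁⌋:
  k=1: m=29, d=53, a=1
  k=2: m=24, d=6, a=8
  k=3: m=24, d=53, a=1
  k=4: m=29, d=1, a=58
d=1 and a=2a₀=58 at k=4, so the next step gives (m, d) = (29, 53) again — its k=1 value — and the period has length 4.

[29; 1, 8, 1, 58]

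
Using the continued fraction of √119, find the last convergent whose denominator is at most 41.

120/11

√119 = [10; 1, 9, 1, 20, …] (period length 4).
Convergents:
  p_0/q_0 = 10/1
  p_1/q_1 = 11/1
  p_2/q_2 = 109/10
  p_3/q_3 = 120/11
  p_4/q_4 = 2509/230
q_3 = 11 ≤ 41 < 230 = q_4, so the answer is 120/11.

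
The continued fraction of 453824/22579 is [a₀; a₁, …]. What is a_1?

10

453824 = 20·22579 + 2244   →  a_0 = 20
22579 = 10·2244 + 139   →  a_1 = 10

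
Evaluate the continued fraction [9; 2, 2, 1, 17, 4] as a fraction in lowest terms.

4742/503

Using pₖ = aₖpₖ₋₁ + pₖ₋₂ and qₖ = aₖqₖ₋₁ + qₖ₋₂:
  k=0: a=9, p=9, q=1
  k=1: a=2, p=19, q=2
  k=2: a=2, p=47, q=5
  k=3: a=1, p=66, q=7
  k=4: a=17, p=1169, q=124
  k=5: a=4, p=4742, q=503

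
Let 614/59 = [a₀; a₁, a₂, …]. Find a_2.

2

614 = 10·59 + 24   →  a_0 = 10
59 = 2·24 + 11   →  a_1 = 2
24 = 2·11 + 2   →  a_2 = 2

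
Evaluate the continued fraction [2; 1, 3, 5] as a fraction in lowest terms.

58/21

Using pₖ = aₖpₖ₋₁ + pₖ₋₂ and qₖ = aₖqₖ₋₁ + qₖ₋₂:
  k=0: a=2, p=2, q=1
  k=1: a=1, p=3, q=1
  k=2: a=3, p=11, q=4
  k=3: a=5, p=58, q=21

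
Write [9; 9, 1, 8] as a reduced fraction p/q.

810/89

Fold from the inside: start with 8/1.
  1 + 1/8 = 9/8
  9 + 8/9 = 89/9
  9 + 9/89 = 810/89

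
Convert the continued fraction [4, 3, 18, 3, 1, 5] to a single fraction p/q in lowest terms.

Fold from the inside: start with 5/1.
  1 + 1/5 = 6/5
  3 + 5/6 = 23/6
  18 + 6/23 = 420/23
  3 + 23/420 = 1283/420
  4 + 420/1283 = 5552/1283

5552/1283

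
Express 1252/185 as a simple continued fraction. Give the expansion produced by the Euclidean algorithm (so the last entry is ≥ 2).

1252 = 6*185 + 142
185 = 1*142 + 43
142 = 3*43 + 13
43 = 3*13 + 4
13 = 3*4 + 1
4 = 4*1 + 0  (stop)
So 1252/185 = [6; 1, 3, 3, 3, 4].

[6; 1, 3, 3, 3, 4]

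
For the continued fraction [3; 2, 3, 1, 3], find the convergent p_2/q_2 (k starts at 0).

Using pₖ = aₖpₖ₋₁ + pₖ₋₂, qₖ = aₖqₖ₋₁ + qₖ₋₂ (with p₋₁=1, p₋₂=0, q₋₁=0, q₋₂=1):
  k=0: a=3, p=3, q=1
  k=1: a=2, p=7, q=2
  k=2: a=3, p=24, q=7

24/7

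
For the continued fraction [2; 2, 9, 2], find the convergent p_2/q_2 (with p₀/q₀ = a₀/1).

Using pₖ = aₖpₖ₋₁ + pₖ₋₂, qₖ = aₖqₖ₋₁ + qₖ₋₂ (with p₋₁=1, p₋₂=0, q₋₁=0, q₋₂=1):
  k=0: a=2, p=2, q=1
  k=1: a=2, p=5, q=2
  k=2: a=9, p=47, q=19

47/19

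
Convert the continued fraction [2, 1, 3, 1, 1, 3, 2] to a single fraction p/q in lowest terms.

Using pₖ = aₖpₖ₋₁ + pₖ₋₂ and qₖ = aₖqₖ₋₁ + qₖ₋₂:
  k=0: a=2, p=2, q=1
  k=1: a=1, p=3, q=1
  k=2: a=3, p=11, q=4
  k=3: a=1, p=14, q=5
  k=4: a=1, p=25, q=9
  k=5: a=3, p=89, q=32
  k=6: a=2, p=203, q=73

203/73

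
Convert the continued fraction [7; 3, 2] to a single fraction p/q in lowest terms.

Fold from the inside: start with 2/1.
  3 + 1/2 = 7/2
  7 + 2/7 = 51/7

51/7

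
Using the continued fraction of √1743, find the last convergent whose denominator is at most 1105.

√1743 = [41; 1, 2, 1, 82, …] (period length 4).
Convergents:
  p_0/q_0 = 41/1
  p_1/q_1 = 42/1
  p_2/q_2 = 125/3
  p_3/q_3 = 167/4
  p_4/q_4 = 13819/331
  p_5/q_5 = 13986/335
  p_6/q_6 = 41791/1001
  p_7/q_7 = 55777/1336
q_6 = 1001 ≤ 1105 < 1336 = q_7, so the answer is 41791/1001.

41791/1001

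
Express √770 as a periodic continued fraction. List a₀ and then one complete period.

[27; 1, 2, 1, 54]

a₀ = ⌊√770⌋ = 27.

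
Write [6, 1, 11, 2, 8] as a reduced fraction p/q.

Fold from the inside: start with 8/1.
  2 + 1/8 = 17/8
  11 + 8/17 = 195/17
  1 + 17/195 = 212/195
  6 + 195/212 = 1467/212

1467/212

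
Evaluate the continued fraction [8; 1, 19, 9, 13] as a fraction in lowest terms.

21239/2373

Fold from the inside: start with 13/1.
  9 + 1/13 = 118/13
  19 + 13/118 = 2255/118
  1 + 118/2255 = 2373/2255
  8 + 2255/2373 = 21239/2373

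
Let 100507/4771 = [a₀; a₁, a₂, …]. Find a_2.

100507 = 21·4771 + 316   →  a_0 = 21
4771 = 15·316 + 31   →  a_1 = 15
316 = 10·31 + 6   →  a_2 = 10

10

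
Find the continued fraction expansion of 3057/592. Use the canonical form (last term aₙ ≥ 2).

[5; 6, 9, 1, 2, 3]

3057 = 5·592 + 97
592 = 6·97 + 10
97 = 9·10 + 7
10 = 1·7 + 3
7 = 2·3 + 1
3 = 3·1 + 0  (stop)
So 3057/592 = [5; 6, 9, 1, 2, 3].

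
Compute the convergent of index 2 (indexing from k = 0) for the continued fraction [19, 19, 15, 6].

5449/286

Using pₖ = aₖpₖ₋₁ + pₖ₋₂, qₖ = aₖqₖ₋₁ + qₖ₋₂ (with p₋₁=1, p₋₂=0, q₋₁=0, q₋₂=1):
  k=0: a=19, p=19, q=1
  k=1: a=19, p=362, q=19
  k=2: a=15, p=5449, q=286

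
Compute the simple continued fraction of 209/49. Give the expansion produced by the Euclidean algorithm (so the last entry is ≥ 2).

[4; 3, 1, 3, 3]

209 = 4·49 + 13
49 = 3·13 + 10
13 = 1·10 + 3
10 = 3·3 + 1
3 = 3·1 + 0  (stop)
So 209/49 = [4; 3, 1, 3, 3].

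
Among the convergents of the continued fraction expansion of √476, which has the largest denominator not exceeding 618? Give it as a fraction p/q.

√476 = [21; 1, 4, 2, 10, 2, 4, 1, 42, …] (period length 8).
Convergents:
  p_0/q_0 = 21/1
  p_1/q_1 = 22/1
  p_2/q_2 = 109/5
  p_3/q_3 = 240/11
  p_4/q_4 = 2509/115
  p_5/q_5 = 5258/241
  p_6/q_6 = 23541/1079
q_5 = 241 ≤ 618 < 1079 = q_6, so the answer is 5258/241.

5258/241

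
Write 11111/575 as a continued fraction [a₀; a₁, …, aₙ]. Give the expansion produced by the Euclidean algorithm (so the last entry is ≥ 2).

11111 = 19×575 + 186
575 = 3×186 + 17
186 = 10×17 + 16
17 = 1×16 + 1
16 = 16×1 + 0  (stop)
So 11111/575 = [19; 3, 10, 1, 16].

[19; 3, 10, 1, 16]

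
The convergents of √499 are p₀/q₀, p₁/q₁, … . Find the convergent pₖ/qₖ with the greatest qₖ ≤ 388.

√499 = [22; 2, 1, 21, 1, 2, 44, …] (period length 6).
Convergents:
  p_0/q_0 = 22/1
  p_1/q_1 = 45/2
  p_2/q_2 = 67/3
  p_3/q_3 = 1452/65
  p_4/q_4 = 1519/68
  p_5/q_5 = 4490/201
  p_6/q_6 = 199079/8912
q_5 = 201 ≤ 388 < 8912 = q_6, so the answer is 4490/201.

4490/201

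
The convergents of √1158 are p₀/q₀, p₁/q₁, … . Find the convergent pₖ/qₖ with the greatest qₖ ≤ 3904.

√1158 = [34; 34, 68, …] (period length 2).
Convergents:
  p_0/q_0 = 34/1
  p_1/q_1 = 1157/34
  p_2/q_2 = 78710/2313
  p_3/q_3 = 2677297/78676
q_2 = 2313 ≤ 3904 < 78676 = q_3, so the answer is 78710/2313.

78710/2313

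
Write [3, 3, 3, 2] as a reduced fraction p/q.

76/23

Fold from the inside: start with 2/1.
  3 + 1/2 = 7/2
  3 + 2/7 = 23/7
  3 + 7/23 = 76/23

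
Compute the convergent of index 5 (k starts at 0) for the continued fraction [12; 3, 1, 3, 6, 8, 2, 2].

9408/767

Using pₖ = aₖpₖ₋₁ + pₖ₋₂, qₖ = aₖqₖ₋₁ + qₖ₋₂ (with p₋₁=1, p₋₂=0, q₋₁=0, q₋₂=1):
  k=0: a=12, p=12, q=1
  k=1: a=3, p=37, q=3
  k=2: a=1, p=49, q=4
  k=3: a=3, p=184, q=15
  k=4: a=6, p=1153, q=94
  k=5: a=8, p=9408, q=767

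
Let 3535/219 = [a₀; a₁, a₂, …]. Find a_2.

15

3535 = 16·219 + 31   →  a_0 = 16
219 = 7·31 + 2   →  a_1 = 7
31 = 15·2 + 1   →  a_2 = 15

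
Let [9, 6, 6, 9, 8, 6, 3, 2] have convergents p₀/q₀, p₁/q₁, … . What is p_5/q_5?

154228/16833

Using pₖ = aₖpₖ₋₁ + pₖ₋₂, qₖ = aₖqₖ₋₁ + qₖ₋₂ (with p₋₁=1, p₋₂=0, q₋₁=0, q₋₂=1):
  k=0: a=9, p=9, q=1
  k=1: a=6, p=55, q=6
  k=2: a=6, p=339, q=37
  k=3: a=9, p=3106, q=339
  k=4: a=8, p=25187, q=2749
  k=5: a=6, p=154228, q=16833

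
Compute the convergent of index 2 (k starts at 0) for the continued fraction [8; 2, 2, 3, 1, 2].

42/5

Using pₖ = aₖpₖ₋₁ + pₖ₋₂, qₖ = aₖqₖ₋₁ + qₖ₋₂ (with p₋₁=1, p₋₂=0, q₋₁=0, q₋₂=1):
  k=0: a=8, p=8, q=1
  k=1: a=2, p=17, q=2
  k=2: a=2, p=42, q=5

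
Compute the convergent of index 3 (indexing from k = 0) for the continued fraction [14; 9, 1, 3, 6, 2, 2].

Using pₖ = aₖpₖ₋₁ + pₖ₋₂, qₖ = aₖqₖ₋₁ + qₖ₋₂ (with p₋₁=1, p₋₂=0, q₋₁=0, q₋₂=1):
  k=0: a=14, p=14, q=1
  k=1: a=9, p=127, q=9
  k=2: a=1, p=141, q=10
  k=3: a=3, p=550, q=39

550/39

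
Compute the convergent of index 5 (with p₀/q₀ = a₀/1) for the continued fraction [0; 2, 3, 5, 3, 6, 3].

Using pₖ = aₖpₖ₋₁ + pₖ₋₂, qₖ = aₖqₖ₋₁ + qₖ₋₂ (with p₋₁=1, p₋₂=0, q₋₁=0, q₋₂=1):
  k=0: a=0, p=0, q=1
  k=1: a=2, p=1, q=2
  k=2: a=3, p=3, q=7
  k=3: a=5, p=16, q=37
  k=4: a=3, p=51, q=118
  k=5: a=6, p=322, q=745

322/745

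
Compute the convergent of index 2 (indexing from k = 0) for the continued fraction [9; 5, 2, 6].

Using pₖ = aₖpₖ₋₁ + pₖ₋₂, qₖ = aₖqₖ₋₁ + qₖ₋₂ (with p₋₁=1, p₋₂=0, q₋₁=0, q₋₂=1):
  k=0: a=9, p=9, q=1
  k=1: a=5, p=46, q=5
  k=2: a=2, p=101, q=11

101/11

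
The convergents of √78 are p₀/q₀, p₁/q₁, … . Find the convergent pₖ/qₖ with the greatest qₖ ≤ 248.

945/107

√78 = [8; 1, 4, 1, 16, …] (period length 4).
Convergents:
  p_0/q_0 = 8/1
  p_1/q_1 = 9/1
  p_2/q_2 = 44/5
  p_3/q_3 = 53/6
  p_4/q_4 = 892/101
  p_5/q_5 = 945/107
  p_6/q_6 = 4672/529
q_5 = 107 ≤ 248 < 529 = q_6, so the answer is 945/107.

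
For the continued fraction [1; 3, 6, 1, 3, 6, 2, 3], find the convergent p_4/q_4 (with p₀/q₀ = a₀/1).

Using pₖ = aₖpₖ₋₁ + pₖ₋₂, qₖ = aₖqₖ₋₁ + qₖ₋₂ (with p₋₁=1, p₋₂=0, q₋₁=0, q₋₂=1):
  k=0: a=1, p=1, q=1
  k=1: a=3, p=4, q=3
  k=2: a=6, p=25, q=19
  k=3: a=1, p=29, q=22
  k=4: a=3, p=112, q=85

112/85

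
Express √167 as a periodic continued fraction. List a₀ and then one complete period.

a₀ = ⌊√167⌋ = 12.
With m₀=0, d₀=1 and mₖ₊₁ = dₖaₖ − mₖ, dₖ₊₁ = (n − mₖ₊₁²)/dₖ, aₖ₊₁ = ⌊(a₀+mₖ₊₁)/dₖ₊₁⌋:
  k=1: m=12, d=23, a=1
  k=2: m=11, d=2, a=11
  k=3: m=11, d=23, a=1
  k=4: m=12, d=1, a=24
d=1 and a=2a₀=24 at k=4, so the next step gives (m, d) = (12, 23) again — its k=1 value — and the period has length 4.

[12; 1, 11, 1, 24]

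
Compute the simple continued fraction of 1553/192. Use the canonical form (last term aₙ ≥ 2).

1553 = 8·192 + 17
192 = 11·17 + 5
17 = 3·5 + 2
5 = 2·2 + 1
2 = 2·1 + 0  (stop)
So 1553/192 = [8; 11, 3, 2, 2].

[8; 11, 3, 2, 2]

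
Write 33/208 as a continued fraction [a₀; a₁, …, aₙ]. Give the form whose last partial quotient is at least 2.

[0; 6, 3, 3, 3]

33 = 0·208 + 33
208 = 6·33 + 10
33 = 3·10 + 3
10 = 3·3 + 1
3 = 3·1 + 0  (stop)
So 33/208 = [0; 6, 3, 3, 3].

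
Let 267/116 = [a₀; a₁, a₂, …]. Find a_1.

267 = 2·116 + 35   →  a_0 = 2
116 = 3·35 + 11   →  a_1 = 3

3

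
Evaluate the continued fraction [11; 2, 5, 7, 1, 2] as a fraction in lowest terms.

2967/259

Using pₖ = aₖpₖ₋₁ + pₖ₋₂ and qₖ = aₖqₖ₋₁ + qₖ₋₂:
  k=0: a=11, p=11, q=1
  k=1: a=2, p=23, q=2
  k=2: a=5, p=126, q=11
  k=3: a=7, p=905, q=79
  k=4: a=1, p=1031, q=90
  k=5: a=2, p=2967, q=259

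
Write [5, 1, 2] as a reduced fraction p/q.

Using pₖ = aₖpₖ₋₁ + pₖ₋₂ and qₖ = aₖqₖ₋₁ + qₖ₋₂:
  k=0: a=5, p=5, q=1
  k=1: a=1, p=6, q=1
  k=2: a=2, p=17, q=3

17/3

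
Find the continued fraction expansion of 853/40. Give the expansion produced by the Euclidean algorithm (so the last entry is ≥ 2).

[21; 3, 13]

853 = 21·40 + 13
40 = 3·13 + 1
13 = 13·1 + 0  (stop)
So 853/40 = [21; 3, 13].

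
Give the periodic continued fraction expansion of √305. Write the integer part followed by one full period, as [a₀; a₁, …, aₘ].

a₀ = ⌊√305⌋ = 17.
With m₀=0, d₀=1 and mₖ₊₁ = dₖaₖ − mₖ, dₖ₊₁ = (n − mₖ₊₁²)/dₖ, aₖ₊₁ = ⌊(a₀+mₖ₊₁)/dₖ₊₁⌋:
  k=1: m=17, d=16, a=2
  k=2: m=15, d=5, a=6
  k=3: m=15, d=16, a=2
  k=4: m=17, d=1, a=34
d=1 and a=2a₀=34 at k=4, so the next step gives (m, d) = (17, 16) again — its k=1 value — and the period has length 4.

[17; 2, 6, 2, 34]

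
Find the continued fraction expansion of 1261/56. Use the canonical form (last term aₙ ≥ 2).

1261 = 22·56 + 29
56 = 1·29 + 27
29 = 1·27 + 2
27 = 13·2 + 1
2 = 2·1 + 0  (stop)
So 1261/56 = [22; 1, 1, 13, 2].

[22; 1, 1, 13, 2]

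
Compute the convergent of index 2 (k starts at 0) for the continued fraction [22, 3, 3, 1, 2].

223/10

Using pₖ = aₖpₖ₋₁ + pₖ₋₂, qₖ = aₖqₖ₋₁ + qₖ₋₂ (with p₋₁=1, p₋₂=0, q₋₁=0, q₋₂=1):
  k=0: a=22, p=22, q=1
  k=1: a=3, p=67, q=3
  k=2: a=3, p=223, q=10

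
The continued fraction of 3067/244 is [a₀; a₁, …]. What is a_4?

3067 = 12·244 + 139   →  a_0 = 12
244 = 1·139 + 105   →  a_1 = 1
139 = 1·105 + 34   →  a_2 = 1
105 = 3·34 + 3   →  a_3 = 3
34 = 11·3 + 1   →  a_4 = 11

11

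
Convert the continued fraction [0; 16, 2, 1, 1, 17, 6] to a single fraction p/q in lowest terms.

Fold from the inside: start with 6/1.
  17 + 1/6 = 103/6
  1 + 6/103 = 109/103
  1 + 103/109 = 212/109
  2 + 109/212 = 533/212
  16 + 212/533 = 8740/533
  0 + 533/8740 = 533/8740

533/8740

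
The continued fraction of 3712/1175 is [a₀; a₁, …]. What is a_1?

3712 = 3·1175 + 187   →  a_0 = 3
1175 = 6·187 + 53   →  a_1 = 6

6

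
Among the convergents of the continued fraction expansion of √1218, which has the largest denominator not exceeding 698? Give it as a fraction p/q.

24046/689

√1218 = [34; 1, 8, 1, 68, …] (period length 4).
Convergents:
  p_0/q_0 = 34/1
  p_1/q_1 = 35/1
  p_2/q_2 = 314/9
  p_3/q_3 = 349/10
  p_4/q_4 = 24046/689
  p_5/q_5 = 24395/699
q_4 = 689 ≤ 698 < 699 = q_5, so the answer is 24046/689.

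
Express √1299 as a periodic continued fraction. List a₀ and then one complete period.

[36; 24, 72]

a₀ = ⌊√1299⌋ = 36.
With m₀=0, d₀=1 and mₖ₊₁ = dₖaₖ − mₖ, dₖ₊₁ = (n − mₖ₊₁²)/dₖ, aₖ₊₁ = ⌊(a₀+mₖ₊₁)/dₖ₊₁⌋:
  k=1: m=36, d=3, a=24
  k=2: m=36, d=1, a=72
d=1 and a=2a₀=72 at k=2, so the next step gives (m, d) = (36, 3) again — its k=1 value — and the period has length 2.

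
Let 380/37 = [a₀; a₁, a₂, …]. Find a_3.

2

380 = 10·37 + 10   →  a_0 = 10
37 = 3·10 + 7   →  a_1 = 3
10 = 1·7 + 3   →  a_2 = 1
7 = 2·3 + 1   →  a_3 = 2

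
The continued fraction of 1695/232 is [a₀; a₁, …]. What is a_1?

1695 = 7·232 + 71   →  a_0 = 7
232 = 3·71 + 19   →  a_1 = 3

3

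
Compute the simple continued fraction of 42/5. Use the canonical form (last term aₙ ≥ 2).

42 = 8·5 + 2
5 = 2·2 + 1
2 = 2·1 + 0  (stop)
So 42/5 = [8; 2, 2].

[8; 2, 2]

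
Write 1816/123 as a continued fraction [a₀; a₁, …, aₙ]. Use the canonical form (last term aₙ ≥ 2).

[14; 1, 3, 4, 7]

1816 = 14·123 + 94
123 = 1·94 + 29
94 = 3·29 + 7
29 = 4·7 + 1
7 = 7·1 + 0  (stop)
So 1816/123 = [14; 1, 3, 4, 7].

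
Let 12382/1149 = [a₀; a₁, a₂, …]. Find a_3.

12382 = 10·1149 + 892   →  a_0 = 10
1149 = 1·892 + 257   →  a_1 = 1
892 = 3·257 + 121   →  a_2 = 3
257 = 2·121 + 15   →  a_3 = 2

2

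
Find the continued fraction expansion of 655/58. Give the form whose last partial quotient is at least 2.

[11; 3, 2, 2, 3]

655 = 11×58 + 17
58 = 3×17 + 7
17 = 2×7 + 3
7 = 2×3 + 1
3 = 3×1 + 0  (stop)
So 655/58 = [11; 3, 2, 2, 3].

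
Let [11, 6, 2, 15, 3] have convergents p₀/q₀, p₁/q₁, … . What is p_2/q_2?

Using pₖ = aₖpₖ₋₁ + pₖ₋₂, qₖ = aₖqₖ₋₁ + qₖ₋₂ (with p₋₁=1, p₋₂=0, q₋₁=0, q₋₂=1):
  k=0: a=11, p=11, q=1
  k=1: a=6, p=67, q=6
  k=2: a=2, p=145, q=13

145/13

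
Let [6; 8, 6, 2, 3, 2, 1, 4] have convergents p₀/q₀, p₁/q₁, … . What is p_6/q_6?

Using pₖ = aₖpₖ₋₁ + pₖ₋₂, qₖ = aₖqₖ₋₁ + qₖ₋₂ (with p₋₁=1, p₋₂=0, q₋₁=0, q₋₂=1):
  k=0: a=6, p=6, q=1
  k=1: a=8, p=49, q=8
  k=2: a=6, p=300, q=49
  k=3: a=2, p=649, q=106
  k=4: a=3, p=2247, q=367
  k=5: a=2, p=5143, q=840
  k=6: a=1, p=7390, q=1207

7390/1207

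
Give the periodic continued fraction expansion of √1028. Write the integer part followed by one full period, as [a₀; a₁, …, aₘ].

a₀ = ⌊√1028⌋ = 32.

[32; 16, 64]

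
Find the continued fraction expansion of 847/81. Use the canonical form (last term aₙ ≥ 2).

[10; 2, 5, 3, 2]

847 = 10*81 + 37
81 = 2*37 + 7
37 = 5*7 + 2
7 = 3*2 + 1
2 = 2*1 + 0  (stop)
So 847/81 = [10; 2, 5, 3, 2].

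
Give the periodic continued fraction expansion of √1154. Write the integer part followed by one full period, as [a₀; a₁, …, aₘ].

a₀ = ⌊√1154⌋ = 33.

[33; 1, 32, 1, 66]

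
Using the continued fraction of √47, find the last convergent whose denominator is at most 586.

√47 = [6; 1, 5, 1, 12, …] (period length 4).
Convergents:
  p_0/q_0 = 6/1
  p_1/q_1 = 7/1
  p_2/q_2 = 41/6
  p_3/q_3 = 48/7
  p_4/q_4 = 617/90
  p_5/q_5 = 665/97
  p_6/q_6 = 3942/575
  p_7/q_7 = 4607/672
q_6 = 575 ≤ 586 < 672 = q_7, so the answer is 3942/575.

3942/575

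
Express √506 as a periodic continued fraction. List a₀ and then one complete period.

[22; 2, 44]

a₀ = ⌊√506⌋ = 22.
With m₀=0, d₀=1 and mₖ₊₁ = dₖaₖ − mₖ, dₖ₊₁ = (n − mₖ₊₁²)/dₖ, aₖ₊₁ = ⌊(a₀+mₖ₊₁)/dₖ₊₁⌋:
  k=1: m=22, d=22, a=2
  k=2: m=22, d=1, a=44
d=1 and a=2a₀=44 at k=2, so the next step gives (m, d) = (22, 22) again — its k=1 value — and the period has length 2.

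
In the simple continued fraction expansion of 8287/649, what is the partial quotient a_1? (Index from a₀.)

8287 = 12·649 + 499   →  a_0 = 12
649 = 1·499 + 150   →  a_1 = 1

1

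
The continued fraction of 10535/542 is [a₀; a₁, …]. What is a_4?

10535 = 19·542 + 237   →  a_0 = 19
542 = 2·237 + 68   →  a_1 = 2
237 = 3·68 + 33   →  a_2 = 3
68 = 2·33 + 2   →  a_3 = 2
33 = 16·2 + 1   →  a_4 = 16

16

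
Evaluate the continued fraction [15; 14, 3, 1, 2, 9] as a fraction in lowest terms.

Using pₖ = aₖpₖ₋₁ + pₖ₋₂ and qₖ = aₖqₖ₋₁ + qₖ₋₂:
  k=0: a=15, p=15, q=1
  k=1: a=14, p=211, q=14
  k=2: a=3, p=648, q=43
  k=3: a=1, p=859, q=57
  k=4: a=2, p=2366, q=157
  k=5: a=9, p=22153, q=1470

22153/1470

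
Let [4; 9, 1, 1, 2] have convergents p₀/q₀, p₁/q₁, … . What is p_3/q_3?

78/19

Using pₖ = aₖpₖ₋₁ + pₖ₋₂, qₖ = aₖqₖ₋₁ + qₖ₋₂ (with p₋₁=1, p₋₂=0, q₋₁=0, q₋₂=1):
  k=0: a=4, p=4, q=1
  k=1: a=9, p=37, q=9
  k=2: a=1, p=41, q=10
  k=3: a=1, p=78, q=19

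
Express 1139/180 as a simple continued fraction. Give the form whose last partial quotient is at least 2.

[6; 3, 19, 1, 2]

1139 = 6×180 + 59
180 = 3×59 + 3
59 = 19×3 + 2
3 = 1×2 + 1
2 = 2×1 + 0  (stop)
So 1139/180 = [6; 3, 19, 1, 2].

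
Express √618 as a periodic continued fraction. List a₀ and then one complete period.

a₀ = ⌊√618⌋ = 24.

[24; 1, 6, 8, 6, 1, 48]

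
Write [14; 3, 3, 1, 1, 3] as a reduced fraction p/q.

1173/82

Using pₖ = aₖpₖ₋₁ + pₖ₋₂ and qₖ = aₖqₖ₋₁ + qₖ₋₂:
  k=0: a=14, p=14, q=1
  k=1: a=3, p=43, q=3
  k=2: a=3, p=143, q=10
  k=3: a=1, p=186, q=13
  k=4: a=1, p=329, q=23
  k=5: a=3, p=1173, q=82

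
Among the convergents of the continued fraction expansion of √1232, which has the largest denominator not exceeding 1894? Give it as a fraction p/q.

√1232 = [35; 10, 70, …] (period length 2).
Convergents:
  p_0/q_0 = 35/1
  p_1/q_1 = 351/10
  p_2/q_2 = 24605/701
  p_3/q_3 = 246401/7020
q_2 = 701 ≤ 1894 < 7020 = q_3, so the answer is 24605/701.

24605/701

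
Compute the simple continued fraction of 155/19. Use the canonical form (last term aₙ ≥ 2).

[8; 6, 3]

155 = 8*19 + 3
19 = 6*3 + 1
3 = 3*1 + 0  (stop)
So 155/19 = [8; 6, 3].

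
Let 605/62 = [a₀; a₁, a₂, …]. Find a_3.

7

605 = 9·62 + 47   →  a_0 = 9
62 = 1·47 + 15   →  a_1 = 1
47 = 3·15 + 2   →  a_2 = 3
15 = 7·2 + 1   →  a_3 = 7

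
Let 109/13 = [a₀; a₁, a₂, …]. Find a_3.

1

109 = 8·13 + 5   →  a_0 = 8
13 = 2·5 + 3   →  a_1 = 2
5 = 1·3 + 2   →  a_2 = 1
3 = 1·2 + 1   →  a_3 = 1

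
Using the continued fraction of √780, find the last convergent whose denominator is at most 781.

√780 = [27; 1, 12, 1, 54, …] (period length 4).
Convergents:
  p_0/q_0 = 27/1
  p_1/q_1 = 28/1
  p_2/q_2 = 363/13
  p_3/q_3 = 391/14
  p_4/q_4 = 21477/769
  p_5/q_5 = 21868/783
q_4 = 769 ≤ 781 < 783 = q_5, so the answer is 21477/769.

21477/769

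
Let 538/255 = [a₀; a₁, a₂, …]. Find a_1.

538 = 2·255 + 28   →  a_0 = 2
255 = 9·28 + 3   →  a_1 = 9

9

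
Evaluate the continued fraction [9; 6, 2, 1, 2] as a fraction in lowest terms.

467/51

Fold from the inside: start with 2/1.
  1 + 1/2 = 3/2
  2 + 2/3 = 8/3
  6 + 3/8 = 51/8
  9 + 8/51 = 467/51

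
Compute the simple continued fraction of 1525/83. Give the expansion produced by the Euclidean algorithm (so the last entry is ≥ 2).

1525 = 18×83 + 31
83 = 2×31 + 21
31 = 1×21 + 10
21 = 2×10 + 1
10 = 10×1 + 0  (stop)
So 1525/83 = [18; 2, 1, 2, 10].

[18; 2, 1, 2, 10]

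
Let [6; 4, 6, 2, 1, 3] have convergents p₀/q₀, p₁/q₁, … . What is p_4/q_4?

Using pₖ = aₖpₖ₋₁ + pₖ₋₂, qₖ = aₖqₖ₋₁ + qₖ₋₂ (with p₋₁=1, p₋₂=0, q₋₁=0, q₋₂=1):
  k=0: a=6, p=6, q=1
  k=1: a=4, p=25, q=4
  k=2: a=6, p=156, q=25
  k=3: a=2, p=337, q=54
  k=4: a=1, p=493, q=79

493/79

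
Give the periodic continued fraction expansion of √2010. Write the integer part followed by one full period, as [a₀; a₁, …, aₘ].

a₀ = ⌊√2010⌋ = 44.
With m₀=0, d₀=1 and mₖ₊₁ = dₖaₖ − mₖ, dₖ₊₁ = (n − mₖ₊₁²)/dₖ, aₖ₊₁ = ⌊(a₀+mₖ₊₁)/dₖ₊₁⌋:
  k=1: m=44, d=74, a=1
  k=2: m=30, d=15, a=4
  k=3: m=30, d=74, a=1
  k=4: m=44, d=1, a=88
d=1 and a=2a₀=88 at k=4, so the next step gives (m, d) = (44, 74) again — its k=1 value — and the period has length 4.

[44; 1, 4, 1, 88]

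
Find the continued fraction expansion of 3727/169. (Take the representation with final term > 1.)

3727 = 22×169 + 9
169 = 18×9 + 7
9 = 1×7 + 2
7 = 3×2 + 1
2 = 2×1 + 0  (stop)
So 3727/169 = [22; 18, 1, 3, 2].

[22; 18, 1, 3, 2]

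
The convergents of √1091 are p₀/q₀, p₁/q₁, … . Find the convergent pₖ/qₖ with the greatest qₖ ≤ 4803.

71973/2179

√1091 = [33; 33, 66, …] (period length 2).
Convergents:
  p_0/q_0 = 33/1
  p_1/q_1 = 1090/33
  p_2/q_2 = 71973/2179
  p_3/q_3 = 2376199/71940
q_2 = 2179 ≤ 4803 < 71940 = q_3, so the answer is 71973/2179.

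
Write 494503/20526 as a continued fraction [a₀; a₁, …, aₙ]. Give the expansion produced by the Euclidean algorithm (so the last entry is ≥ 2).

[24; 10, 1, 12, 7, 6, 1, 2]

494503 = 24·20526 + 1879
20526 = 10·1879 + 1736
1879 = 1·1736 + 143
1736 = 12·143 + 20
143 = 7·20 + 3
20 = 6·3 + 2
3 = 1·2 + 1
2 = 2·1 + 0  (stop)
So 494503/20526 = [24; 10, 1, 12, 7, 6, 1, 2].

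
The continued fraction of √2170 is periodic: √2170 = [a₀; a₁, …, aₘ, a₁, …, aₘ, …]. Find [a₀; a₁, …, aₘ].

a₀ = ⌊√2170⌋ = 46.

[46; 1, 1, 2, 1, 1, 92]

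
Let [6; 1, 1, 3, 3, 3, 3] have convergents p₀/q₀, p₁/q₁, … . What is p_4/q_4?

151/23

Using pₖ = aₖpₖ₋₁ + pₖ₋₂, qₖ = aₖqₖ₋₁ + qₖ₋₂ (with p₋₁=1, p₋₂=0, q₋₁=0, q₋₂=1):
  k=0: a=6, p=6, q=1
  k=1: a=1, p=7, q=1
  k=2: a=1, p=13, q=2
  k=3: a=3, p=46, q=7
  k=4: a=3, p=151, q=23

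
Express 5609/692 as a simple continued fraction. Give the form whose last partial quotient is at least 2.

[8; 9, 2, 11, 1, 2]

5609 = 8·692 + 73
692 = 9·73 + 35
73 = 2·35 + 3
35 = 11·3 + 2
3 = 1·2 + 1
2 = 2·1 + 0  (stop)
So 5609/692 = [8; 9, 2, 11, 1, 2].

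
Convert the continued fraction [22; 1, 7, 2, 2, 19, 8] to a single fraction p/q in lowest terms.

150145/6562

Using pₖ = aₖpₖ₋₁ + pₖ₋₂ and qₖ = aₖqₖ₋₁ + qₖ₋₂:
  k=0: a=22, p=22, q=1
  k=1: a=1, p=23, q=1
  k=2: a=7, p=183, q=8
  k=3: a=2, p=389, q=17
  k=4: a=2, p=961, q=42
  k=5: a=19, p=18648, q=815
  k=6: a=8, p=150145, q=6562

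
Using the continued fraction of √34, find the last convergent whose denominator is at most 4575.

26525/4549

√34 = [5; 1, 4, 1, 10, …] (period length 4).
Convergents:
  p_0/q_0 = 5/1
  p_1/q_1 = 6/1
  p_2/q_2 = 29/5
  p_3/q_3 = 35/6
  p_4/q_4 = 379/65
  p_5/q_5 = 414/71
  p_6/q_6 = 2035/349
  p_7/q_7 = 2449/420
  p_8/q_8 = 26525/4549
  p_9/q_9 = 28974/4969
q_8 = 4549 ≤ 4575 < 4969 = q_9, so the answer is 26525/4549.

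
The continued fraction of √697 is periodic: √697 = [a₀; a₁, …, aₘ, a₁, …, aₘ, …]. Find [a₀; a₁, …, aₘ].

a₀ = ⌊√697⌋ = 26.
With m₀=0, d₀=1 and mₖ₊₁ = dₖaₖ − mₖ, dₖ₊₁ = (n − mₖ₊₁²)/dₖ, aₖ₊₁ = ⌊(a₀+mₖ₊₁)/dₖ₊₁⌋:
  k=1: m=26, d=21, a=2
  k=2: m=16, d=21, a=2
  k=3: m=26, d=1, a=52
d=1 and a=2a₀=52 at k=3, so the next step gives (m, d) = (26, 21) again — its k=1 value — and the period has length 3.

[26; 2, 2, 52]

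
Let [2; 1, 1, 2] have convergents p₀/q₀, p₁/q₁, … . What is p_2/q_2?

5/2

Using pₖ = aₖpₖ₋₁ + pₖ₋₂, qₖ = aₖqₖ₋₁ + qₖ₋₂ (with p₋₁=1, p₋₂=0, q₋₁=0, q₋₂=1):
  k=0: a=2, p=2, q=1
  k=1: a=1, p=3, q=1
  k=2: a=1, p=5, q=2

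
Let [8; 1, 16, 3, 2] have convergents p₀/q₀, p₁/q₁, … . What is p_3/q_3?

465/52

Using pₖ = aₖpₖ₋₁ + pₖ₋₂, qₖ = aₖqₖ₋₁ + qₖ₋₂ (with p₋₁=1, p₋₂=0, q₋₁=0, q₋₂=1):
  k=0: a=8, p=8, q=1
  k=1: a=1, p=9, q=1
  k=2: a=16, p=152, q=17
  k=3: a=3, p=465, q=52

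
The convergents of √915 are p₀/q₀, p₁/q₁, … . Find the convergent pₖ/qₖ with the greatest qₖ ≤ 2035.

√915 = [30; 4, 60, …] (period length 2).
Convergents:
  p_0/q_0 = 30/1
  p_1/q_1 = 121/4
  p_2/q_2 = 7290/241
  p_3/q_3 = 29281/968
  p_4/q_4 = 1764150/58321
q_3 = 968 ≤ 2035 < 58321 = q_4, so the answer is 29281/968.

29281/968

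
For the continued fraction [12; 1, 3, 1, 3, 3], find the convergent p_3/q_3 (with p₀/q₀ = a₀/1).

64/5

Using pₖ = aₖpₖ₋₁ + pₖ₋₂, qₖ = aₖqₖ₋₁ + qₖ₋₂ (with p₋₁=1, p₋₂=0, q₋₁=0, q₋₂=1):
  k=0: a=12, p=12, q=1
  k=1: a=1, p=13, q=1
  k=2: a=3, p=51, q=4
  k=3: a=1, p=64, q=5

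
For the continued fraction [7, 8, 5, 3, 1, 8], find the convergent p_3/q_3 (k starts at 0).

Using pₖ = aₖpₖ₋₁ + pₖ₋₂, qₖ = aₖqₖ₋₁ + qₖ₋₂ (with p₋₁=1, p₋₂=0, q₋₁=0, q₋₂=1):
  k=0: a=7, p=7, q=1
  k=1: a=8, p=57, q=8
  k=2: a=5, p=292, q=41
  k=3: a=3, p=933, q=131

933/131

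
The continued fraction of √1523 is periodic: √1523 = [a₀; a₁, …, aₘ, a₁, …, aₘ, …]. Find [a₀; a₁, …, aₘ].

[39; 39, 78]

a₀ = ⌊√1523⌋ = 39.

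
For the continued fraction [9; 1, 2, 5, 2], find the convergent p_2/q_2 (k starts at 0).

Using pₖ = aₖpₖ₋₁ + pₖ₋₂, qₖ = aₖqₖ₋₁ + qₖ₋₂ (with p₋₁=1, p₋₂=0, q₋₁=0, q₋₂=1):
  k=0: a=9, p=9, q=1
  k=1: a=1, p=10, q=1
  k=2: a=2, p=29, q=3

29/3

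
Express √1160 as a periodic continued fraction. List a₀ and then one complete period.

[34; 17, 68]

a₀ = ⌊√1160⌋ = 34.
With m₀=0, d₀=1 and mₖ₊₁ = dₖaₖ − mₖ, dₖ₊₁ = (n − mₖ₊₁²)/dₖ, aₖ₊₁ = ⌊(a₀+mₖ₊₁)/dₖ₊₁⌋:
  k=1: m=34, d=4, a=17
  k=2: m=34, d=1, a=68
d=1 and a=2a₀=68 at k=2, so the next step gives (m, d) = (34, 4) again — its k=1 value — and the period has length 2.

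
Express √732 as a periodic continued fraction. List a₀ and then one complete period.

[27; 18, 54]

a₀ = ⌊√732⌋ = 27.
With m₀=0, d₀=1 and mₖ₊₁ = dₖaₖ − mₖ, dₖ₊₁ = (n − mₖ₊₁²)/dₖ, aₖ₊₁ = ⌊(a₀+mₖ₊₁)/dₖ₊₁⌋:
  k=1: m=27, d=3, a=18
  k=2: m=27, d=1, a=54
d=1 and a=2a₀=54 at k=2, so the next step gives (m, d) = (27, 3) again — its k=1 value — and the period has length 2.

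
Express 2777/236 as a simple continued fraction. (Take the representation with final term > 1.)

2777 = 11*236 + 181
236 = 1*181 + 55
181 = 3*55 + 16
55 = 3*16 + 7
16 = 2*7 + 2
7 = 3*2 + 1
2 = 2*1 + 0  (stop)
So 2777/236 = [11; 1, 3, 3, 2, 3, 2].

[11; 1, 3, 3, 2, 3, 2]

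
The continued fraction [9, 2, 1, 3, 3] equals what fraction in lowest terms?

Fold from the inside: start with 3/1.
  3 + 1/3 = 10/3
  1 + 3/10 = 13/10
  2 + 10/13 = 36/13
  9 + 13/36 = 337/36

337/36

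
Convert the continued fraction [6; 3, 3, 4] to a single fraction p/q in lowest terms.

Fold from the inside: start with 4/1.
  3 + 1/4 = 13/4
  3 + 4/13 = 43/13
  6 + 13/43 = 271/43

271/43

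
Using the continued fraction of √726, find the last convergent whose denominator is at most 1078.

26163/971

√726 = [26; 1, 16, 1, 52, …] (period length 4).
Convergents:
  p_0/q_0 = 26/1
  p_1/q_1 = 27/1
  p_2/q_2 = 458/17
  p_3/q_3 = 485/18
  p_4/q_4 = 25678/953
  p_5/q_5 = 26163/971
  p_6/q_6 = 444286/16489
q_5 = 971 ≤ 1078 < 16489 = q_6, so the answer is 26163/971.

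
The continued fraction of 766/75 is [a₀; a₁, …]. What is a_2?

1

766 = 10·75 + 16   →  a_0 = 10
75 = 4·16 + 11   →  a_1 = 4
16 = 1·11 + 5   →  a_2 = 1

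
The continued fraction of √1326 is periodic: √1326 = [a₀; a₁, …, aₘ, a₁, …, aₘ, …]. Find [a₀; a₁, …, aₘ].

a₀ = ⌊√1326⌋ = 36.
With m₀=0, d₀=1 and mₖ₊₁ = dₖaₖ − mₖ, dₖ₊₁ = (n − mₖ₊₁²)/dₖ, aₖ₊₁ = ⌊(a₀+mₖ₊₁)/dₖ₊₁⌋:
  k=1: m=36, d=30, a=2
  k=2: m=24, d=25, a=2
  k=3: m=26, d=26, a=2
  k=4: m=26, d=25, a=2
  k=5: m=24, d=30, a=2
  k=6: m=36, d=1, a=72
d=1 and a=2a₀=72 at k=6, so the next step gives (m, d) = (36, 30) again — its k=1 value — and the period has length 6.

[36; 2, 2, 2, 2, 2, 72]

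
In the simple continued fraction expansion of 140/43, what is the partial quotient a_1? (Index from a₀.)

3

140 = 3·43 + 11   →  a_0 = 3
43 = 3·11 + 10   →  a_1 = 3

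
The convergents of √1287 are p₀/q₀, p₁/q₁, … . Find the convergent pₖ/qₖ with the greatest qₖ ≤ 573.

20341/567

√1287 = [35; 1, 6, 1, 70, …] (period length 4).
Convergents:
  p_0/q_0 = 35/1
  p_1/q_1 = 36/1
  p_2/q_2 = 251/7
  p_3/q_3 = 287/8
  p_4/q_4 = 20341/567
  p_5/q_5 = 20628/575
q_4 = 567 ≤ 573 < 575 = q_5, so the answer is 20341/567.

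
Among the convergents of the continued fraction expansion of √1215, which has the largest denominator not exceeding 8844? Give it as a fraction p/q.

√1215 = [34; 1, 5, 1, 68, …] (period length 4).
Convergents:
  p_0/q_0 = 34/1
  p_1/q_1 = 35/1
  p_2/q_2 = 209/6
  p_3/q_3 = 244/7
  p_4/q_4 = 16801/482
  p_5/q_5 = 17045/489
  p_6/q_6 = 102026/2927
  p_7/q_7 = 119071/3416
  p_8/q_8 = 8198854/235215
q_7 = 3416 ≤ 8844 < 235215 = q_8, so the answer is 119071/3416.

119071/3416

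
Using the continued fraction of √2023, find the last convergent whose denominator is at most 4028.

√2023 = [44; 1, 43, 1, 88, …] (period length 4).
Convergents:
  p_0/q_0 = 44/1
  p_1/q_1 = 45/1
  p_2/q_2 = 1979/44
  p_3/q_3 = 2024/45
  p_4/q_4 = 180091/4004
  p_5/q_5 = 182115/4049
q_4 = 4004 ≤ 4028 < 4049 = q_5, so the answer is 180091/4004.

180091/4004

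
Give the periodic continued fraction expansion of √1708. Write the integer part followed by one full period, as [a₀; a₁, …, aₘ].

[41; 3, 20, 3, 82]

a₀ = ⌊√1708⌋ = 41.
With m₀=0, d₀=1 and mₖ₊₁ = dₖaₖ − mₖ, dₖ₊₁ = (n − mₖ₊₁²)/dₖ, aₖ₊₁ = ⌊(a₀+mₖ₊₁)/dₖ₊₁⌋:
  k=1: m=41, d=27, a=3
  k=2: m=40, d=4, a=20
  k=3: m=40, d=27, a=3
  k=4: m=41, d=1, a=82
d=1 and a=2a₀=82 at k=4, so the next step gives (m, d) = (41, 27) again — its k=1 value — and the period has length 4.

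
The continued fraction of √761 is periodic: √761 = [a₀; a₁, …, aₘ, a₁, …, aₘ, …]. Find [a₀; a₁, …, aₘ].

[27; 1, 1, 2, 2, 1, 1, 54]

a₀ = ⌊√761⌋ = 27.
With m₀=0, d₀=1 and mₖ₊₁ = dₖaₖ − mₖ, dₖ₊₁ = (n − mₖ₊₁²)/dₖ, aₖ₊₁ = ⌊(a₀+mₖ₊₁)/dₖ₊₁⌋:
  k=1: m=27, d=32, a=1
  k=2: m=5, d=23, a=1
  k=3: m=18, d=19, a=2
  k=4: m=20, d=19, a=2
  k=5: m=18, d=23, a=1
  k=6: m=5, d=32, a=1
  k=7: m=27, d=1, a=54
d=1 and a=2a₀=54 at k=7, so the next step gives (m, d) = (27, 32) again — its k=1 value — and the period has length 7.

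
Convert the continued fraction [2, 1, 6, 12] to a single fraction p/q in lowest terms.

243/85

Using pₖ = aₖpₖ₋₁ + pₖ₋₂ and qₖ = aₖqₖ₋₁ + qₖ₋₂:
  k=0: a=2, p=2, q=1
  k=1: a=1, p=3, q=1
  k=2: a=6, p=20, q=7
  k=3: a=12, p=243, q=85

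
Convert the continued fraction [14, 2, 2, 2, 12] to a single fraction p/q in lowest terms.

Using pₖ = aₖpₖ₋₁ + pₖ₋₂ and qₖ = aₖqₖ₋₁ + qₖ₋₂:
  k=0: a=14, p=14, q=1
  k=1: a=2, p=29, q=2
  k=2: a=2, p=72, q=5
  k=3: a=2, p=173, q=12
  k=4: a=12, p=2148, q=149

2148/149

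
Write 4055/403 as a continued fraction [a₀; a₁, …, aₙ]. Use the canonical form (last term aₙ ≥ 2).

[10; 16, 8, 3]

4055 = 10·403 + 25
403 = 16·25 + 3
25 = 8·3 + 1
3 = 3·1 + 0  (stop)
So 4055/403 = [10; 16, 8, 3].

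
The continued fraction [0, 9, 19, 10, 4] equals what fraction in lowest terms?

Fold from the inside: start with 4/1.
  10 + 1/4 = 41/4
  19 + 4/41 = 783/41
  9 + 41/783 = 7088/783
  0 + 783/7088 = 783/7088

783/7088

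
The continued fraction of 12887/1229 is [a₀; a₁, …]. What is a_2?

12887 = 10·1229 + 597   →  a_0 = 10
1229 = 2·597 + 35   →  a_1 = 2
597 = 17·35 + 2   →  a_2 = 17

17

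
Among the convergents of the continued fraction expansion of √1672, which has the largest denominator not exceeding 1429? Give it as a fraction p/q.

√1672 = [40; 1, 8, 10, 8, 1, 80, …] (period length 6).
Convergents:
  p_0/q_0 = 40/1
  p_1/q_1 = 41/1
  p_2/q_2 = 368/9
  p_3/q_3 = 3721/91
  p_4/q_4 = 30136/737
  p_5/q_5 = 33857/828
  p_6/q_6 = 2738696/66977
q_5 = 828 ≤ 1429 < 66977 = q_6, so the answer is 33857/828.

33857/828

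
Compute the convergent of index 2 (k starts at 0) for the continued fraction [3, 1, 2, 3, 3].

11/3

Using pₖ = aₖpₖ₋₁ + pₖ₋₂, qₖ = aₖqₖ₋₁ + qₖ₋₂ (with p₋₁=1, p₋₂=0, q₋₁=0, q₋₂=1):
  k=0: a=3, p=3, q=1
  k=1: a=1, p=4, q=1
  k=2: a=2, p=11, q=3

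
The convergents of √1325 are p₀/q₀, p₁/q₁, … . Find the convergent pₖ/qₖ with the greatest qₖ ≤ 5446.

√1325 = [36; 2, 2, 72, …] (period length 3).
Convergents:
  p_0/q_0 = 36/1
  p_1/q_1 = 73/2
  p_2/q_2 = 182/5
  p_3/q_3 = 13177/362
  p_4/q_4 = 26536/729
  p_5/q_5 = 66249/1820
  p_6/q_6 = 4796464/131769
q_5 = 1820 ≤ 5446 < 131769 = q_6, so the answer is 66249/1820.

66249/1820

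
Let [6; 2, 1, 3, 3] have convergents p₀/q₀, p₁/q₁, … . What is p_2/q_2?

Using pₖ = aₖpₖ₋₁ + pₖ₋₂, qₖ = aₖqₖ₋₁ + qₖ₋₂ (with p₋₁=1, p₋₂=0, q₋₁=0, q₋₂=1):
  k=0: a=6, p=6, q=1
  k=1: a=2, p=13, q=2
  k=2: a=1, p=19, q=3

19/3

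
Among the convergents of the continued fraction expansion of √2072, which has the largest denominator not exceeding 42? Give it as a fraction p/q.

1229/27

√2072 = [45; 1, 1, 12, 1, 1, 90, …] (period length 6).
Convergents:
  p_0/q_0 = 45/1
  p_1/q_1 = 46/1
  p_2/q_2 = 91/2
  p_3/q_3 = 1138/25
  p_4/q_4 = 1229/27
  p_5/q_5 = 2367/52
q_4 = 27 ≤ 42 < 52 = q_5, so the answer is 1229/27.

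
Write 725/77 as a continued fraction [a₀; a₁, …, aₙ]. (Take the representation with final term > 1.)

[9; 2, 2, 2, 6]

725 = 9*77 + 32
77 = 2*32 + 13
32 = 2*13 + 6
13 = 2*6 + 1
6 = 6*1 + 0  (stop)
So 725/77 = [9; 2, 2, 2, 6].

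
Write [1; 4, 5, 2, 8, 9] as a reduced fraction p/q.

4395/3547

Fold from the inside: start with 9/1.
  8 + 1/9 = 73/9
  2 + 9/73 = 155/73
  5 + 73/155 = 848/155
  4 + 155/848 = 3547/848
  1 + 848/3547 = 4395/3547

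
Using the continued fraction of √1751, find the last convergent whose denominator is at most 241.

5398/129

√1751 = [41; 1, 5, 2, 4, 2, 5, 1, 82, …] (period length 8).
Convergents:
  p_0/q_0 = 41/1
  p_1/q_1 = 42/1
  p_2/q_2 = 251/6
  p_3/q_3 = 544/13
  p_4/q_4 = 2427/58
  p_5/q_5 = 5398/129
  p_6/q_6 = 29417/703
q_5 = 129 ≤ 241 < 703 = q_6, so the answer is 5398/129.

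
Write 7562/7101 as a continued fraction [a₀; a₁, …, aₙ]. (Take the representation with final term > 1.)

7562 = 1·7101 + 461
7101 = 15·461 + 186
461 = 2·186 + 89
186 = 2·89 + 8
89 = 11·8 + 1
8 = 8·1 + 0  (stop)
So 7562/7101 = [1; 15, 2, 2, 11, 8].

[1; 15, 2, 2, 11, 8]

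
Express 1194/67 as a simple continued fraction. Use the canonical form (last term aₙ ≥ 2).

1194 = 17×67 + 55
67 = 1×55 + 12
55 = 4×12 + 7
12 = 1×7 + 5
7 = 1×5 + 2
5 = 2×2 + 1
2 = 2×1 + 0  (stop)
So 1194/67 = [17; 1, 4, 1, 1, 2, 2].

[17; 1, 4, 1, 1, 2, 2]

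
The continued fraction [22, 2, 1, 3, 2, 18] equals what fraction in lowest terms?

10308/461

Fold from the inside: start with 18/1.
  2 + 1/18 = 37/18
  3 + 18/37 = 129/37
  1 + 37/129 = 166/129
  2 + 129/166 = 461/166
  22 + 166/461 = 10308/461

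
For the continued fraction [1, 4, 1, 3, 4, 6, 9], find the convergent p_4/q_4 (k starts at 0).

Using pₖ = aₖpₖ₋₁ + pₖ₋₂, qₖ = aₖqₖ₋₁ + qₖ₋₂ (with p₋₁=1, p₋₂=0, q₋₁=0, q₋₂=1):
  k=0: a=1, p=1, q=1
  k=1: a=4, p=5, q=4
  k=2: a=1, p=6, q=5
  k=3: a=3, p=23, q=19
  k=4: a=4, p=98, q=81

98/81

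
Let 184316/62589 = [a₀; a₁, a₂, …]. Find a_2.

184316 = 2·62589 + 59138   →  a_0 = 2
62589 = 1·59138 + 3451   →  a_1 = 1
59138 = 17·3451 + 471   →  a_2 = 17

17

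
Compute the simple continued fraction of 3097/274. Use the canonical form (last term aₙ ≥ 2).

3097 = 11×274 + 83
274 = 3×83 + 25
83 = 3×25 + 8
25 = 3×8 + 1
8 = 8×1 + 0  (stop)
So 3097/274 = [11; 3, 3, 3, 8].

[11; 3, 3, 3, 8]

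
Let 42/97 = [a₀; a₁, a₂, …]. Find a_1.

2

42 = 0·97 + 42   →  a_0 = 0
97 = 2·42 + 13   →  a_1 = 2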